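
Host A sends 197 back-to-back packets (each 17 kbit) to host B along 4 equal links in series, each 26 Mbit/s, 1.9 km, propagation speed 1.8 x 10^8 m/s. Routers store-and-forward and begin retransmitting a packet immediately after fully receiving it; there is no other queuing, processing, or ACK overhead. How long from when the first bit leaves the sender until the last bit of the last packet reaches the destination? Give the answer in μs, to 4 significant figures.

Per-hop transmission t_tx = L/R = 17000/26000000 = 653.846 μs.
Per-hop propagation t_prop = 1900/180000000 = 10.5556 μs.
Pipeline fill: first packet needs 4·t_tx to clear all hops; remaining 196 packets each add one t_tx.
Total = (4+197-1)·t_tx + 4·t_prop = 200·653.846 + 4·10.5556 = 130800 μs.

130800 μs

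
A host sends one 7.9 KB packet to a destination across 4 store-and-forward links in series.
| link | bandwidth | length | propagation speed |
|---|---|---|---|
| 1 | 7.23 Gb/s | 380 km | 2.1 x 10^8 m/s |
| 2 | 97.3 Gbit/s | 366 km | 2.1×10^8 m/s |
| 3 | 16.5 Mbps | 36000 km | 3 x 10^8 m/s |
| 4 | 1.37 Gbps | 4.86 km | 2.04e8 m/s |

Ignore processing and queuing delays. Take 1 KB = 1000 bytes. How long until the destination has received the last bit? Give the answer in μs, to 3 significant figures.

127000 μs

L = 63200 bits.
Transmission delays (L/R per hop): 8.74136, 0.649538, 3830.3, 46.1314 μs; sum = 3885.83 μs.
Propagation delays (d/s per hop): 1809.52, 1742.86, 120000, 23.8235 μs; sum = 123576 μs.
End-to-end = 127000 μs.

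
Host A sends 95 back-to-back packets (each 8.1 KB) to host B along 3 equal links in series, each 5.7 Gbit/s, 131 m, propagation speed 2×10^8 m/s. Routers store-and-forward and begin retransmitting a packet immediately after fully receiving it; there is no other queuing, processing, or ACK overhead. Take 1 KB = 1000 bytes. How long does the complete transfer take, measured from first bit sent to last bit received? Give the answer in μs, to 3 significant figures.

Per-hop transmission t_tx = L/R = 64800/5700000000 = 11.3684 μs.
Per-hop propagation t_prop = 131/200000000 = 0.655 μs.
Pipeline fill: first packet needs 3·t_tx to clear all hops; remaining 94 packets each add one t_tx.
Total = (3+95-1)·t_tx + 3·t_prop = 97·11.3684 + 3·0.655 = 1100 μs.

1100 μs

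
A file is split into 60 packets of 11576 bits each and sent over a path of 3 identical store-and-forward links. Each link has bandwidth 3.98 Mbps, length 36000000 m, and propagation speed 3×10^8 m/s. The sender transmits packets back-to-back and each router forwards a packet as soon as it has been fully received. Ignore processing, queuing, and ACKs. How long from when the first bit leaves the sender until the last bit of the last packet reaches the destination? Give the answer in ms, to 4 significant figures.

540.3 ms

Per-hop transmission t_tx = L/R = 11576/3980000 = 2.90854 ms.
Per-hop propagation t_prop = 36000000/300000000 = 120 ms.
Pipeline fill: first packet needs 3·t_tx to clear all hops; remaining 59 packets each add one t_tx.
Total = (3+60-1)·t_tx + 3·t_prop = 62·2.90854 + 3·120 = 540.3 ms.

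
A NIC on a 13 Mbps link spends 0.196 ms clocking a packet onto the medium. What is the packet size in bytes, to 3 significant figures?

319 bytes

L = R × t_tx = 13000000 b/s × 0.000196 s = 2548 bits.
In bytes: 2548 / 8 = 319 bytes.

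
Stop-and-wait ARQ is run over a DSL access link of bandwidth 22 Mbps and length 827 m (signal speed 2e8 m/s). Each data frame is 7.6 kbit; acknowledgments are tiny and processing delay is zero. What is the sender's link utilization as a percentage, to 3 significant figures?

t_tx = L/R = 7600/22000000 = 0.000345455 s.
t_prop = 827/200000000 = 4.135e-06 s; RTT = 8.27e-06 s.
Cycle = t_tx + RTT = 0.000353725 s.
Utilization = t_tx / cycle = 0.000345455/0.000353725 = 97.7 %.

97.7 %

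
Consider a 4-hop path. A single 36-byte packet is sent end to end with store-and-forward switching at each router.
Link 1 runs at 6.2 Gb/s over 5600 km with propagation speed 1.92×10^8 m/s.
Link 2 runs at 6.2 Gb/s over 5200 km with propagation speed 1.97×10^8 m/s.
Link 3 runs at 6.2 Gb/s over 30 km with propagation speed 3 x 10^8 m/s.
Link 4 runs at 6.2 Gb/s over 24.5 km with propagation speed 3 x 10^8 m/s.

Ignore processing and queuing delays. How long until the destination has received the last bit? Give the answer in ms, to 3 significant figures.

55.7 ms

L = 36 × 8 = 288 bits.
Transmission delay per hop = L/R = 288/6200000000 = 4.64516e-05 ms; 4 hops → 0.000185806 ms.
Propagation delays (d/s per hop): 29.1667, 26.3959, 0.1, 0.0816667 ms; sum = 55.7443 ms.
End-to-end = 55.7 ms.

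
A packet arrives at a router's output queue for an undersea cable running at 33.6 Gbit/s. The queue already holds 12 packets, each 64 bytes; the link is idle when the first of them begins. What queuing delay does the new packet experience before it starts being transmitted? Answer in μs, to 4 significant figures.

Each queued packet: L/R = 512/33600000000 = 0.0152381 μs.
12 queued → 0.182857 μs.
Queuing delay = 0.1829 μs.

0.1829 μs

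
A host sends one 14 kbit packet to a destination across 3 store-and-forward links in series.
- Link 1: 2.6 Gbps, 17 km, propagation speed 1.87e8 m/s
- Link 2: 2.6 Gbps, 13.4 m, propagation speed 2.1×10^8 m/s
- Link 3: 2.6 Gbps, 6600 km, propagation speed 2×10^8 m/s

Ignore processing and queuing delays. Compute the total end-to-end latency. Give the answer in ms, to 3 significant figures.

33.1 ms

L = 14000 bits.
Transmission delay per hop = L/R = 14000/2600000000 = 0.00538462 ms; 3 hops → 0.0161538 ms.
Propagation delays (d/s per hop): 0.0909091, 6.38095e-05, 33 ms; sum = 33.091 ms.
End-to-end = 33.1 ms.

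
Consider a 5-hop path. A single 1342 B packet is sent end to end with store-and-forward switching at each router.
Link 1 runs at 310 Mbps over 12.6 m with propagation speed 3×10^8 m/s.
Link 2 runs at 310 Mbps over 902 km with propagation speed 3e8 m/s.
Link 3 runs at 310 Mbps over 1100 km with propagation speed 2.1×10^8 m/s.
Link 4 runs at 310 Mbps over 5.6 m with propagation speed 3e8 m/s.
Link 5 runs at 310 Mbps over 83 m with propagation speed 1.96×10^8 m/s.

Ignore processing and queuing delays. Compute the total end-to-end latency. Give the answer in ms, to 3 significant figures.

8.42 ms

L = 1342 × 8 = 10736 bits.
Transmission delay per hop = L/R = 10736/310000000 = 0.0346323 ms; 5 hops → 0.173161 ms.
Propagation delays (d/s per hop): 4.2e-05, 3.00667, 5.2381, 1.86667e-05, 0.000423469 ms; sum = 8.24525 ms.
End-to-end = 8.42 ms.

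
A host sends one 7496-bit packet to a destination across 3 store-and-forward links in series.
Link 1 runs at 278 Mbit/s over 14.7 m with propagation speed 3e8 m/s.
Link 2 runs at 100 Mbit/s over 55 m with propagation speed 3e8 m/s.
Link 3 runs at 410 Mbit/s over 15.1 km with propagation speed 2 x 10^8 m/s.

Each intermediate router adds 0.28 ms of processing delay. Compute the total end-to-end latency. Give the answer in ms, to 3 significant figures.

Transmission delays (L/R per hop): 0.026964, 0.07496, 0.0182829 ms; sum = 0.120207 ms.
Propagation delays (d/s per hop): 4.9e-05, 0.000183333, 0.0755 ms; sum = 0.0757323 ms.
Processing at 2 router(s): 2 × 0.28 ms = 0.56 ms.
End-to-end = 0.756 ms.

0.756 ms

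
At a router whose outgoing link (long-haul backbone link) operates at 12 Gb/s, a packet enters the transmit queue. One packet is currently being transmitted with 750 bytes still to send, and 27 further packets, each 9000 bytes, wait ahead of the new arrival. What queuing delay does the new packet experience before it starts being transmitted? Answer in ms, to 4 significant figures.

Each queued packet: L/R = 72000/12000000000 = 0.006 ms.
27 queued → 0.162 ms.
Plus remaining 6000 bits of current packet: 0.0005 ms.
Queuing delay = 0.1625 ms.

0.1625 ms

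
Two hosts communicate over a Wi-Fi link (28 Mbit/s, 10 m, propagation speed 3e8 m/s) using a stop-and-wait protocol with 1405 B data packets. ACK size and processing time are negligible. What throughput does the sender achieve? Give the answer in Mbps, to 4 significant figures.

t_tx = L/R = 11240/28000000 = 0.000401429 s.
t_prop = 10/300000000 = 3.33333e-08 s; RTT = 6.66667e-08 s.
Cycle = t_tx + RTT = 0.000401495 s.
Throughput = L / cycle = 11240 / 0.000401495 = 28.00 Mbps.

28.00 Mbps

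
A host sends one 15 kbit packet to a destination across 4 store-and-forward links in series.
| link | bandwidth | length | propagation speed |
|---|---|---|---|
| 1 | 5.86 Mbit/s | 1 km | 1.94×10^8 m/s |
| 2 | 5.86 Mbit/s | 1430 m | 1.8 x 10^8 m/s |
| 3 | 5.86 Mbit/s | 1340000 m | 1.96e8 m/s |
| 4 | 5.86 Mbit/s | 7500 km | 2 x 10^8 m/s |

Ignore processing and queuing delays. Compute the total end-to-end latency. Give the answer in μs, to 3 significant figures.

L = 15000 bits.
Transmission delay per hop = L/R = 15000/5860000 = 2559.73 μs; 4 hops → 10238.9 μs.
Propagation delays (d/s per hop): 5.15464, 7.94444, 6836.73, 37500 μs; sum = 44349.8 μs.
End-to-end = 54600 μs.

54600 μs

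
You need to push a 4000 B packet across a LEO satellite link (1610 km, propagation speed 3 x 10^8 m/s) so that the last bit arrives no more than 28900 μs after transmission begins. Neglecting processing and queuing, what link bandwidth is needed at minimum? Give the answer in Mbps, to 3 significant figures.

1.36 Mbps

L = 32000 bits.
Propagation delay = 1610000 / 300000000 = 5366.67 μs.
Transmission budget = 28900 − 5366.67 = 23533.3 μs.
R ≥ L / t_tx = 32000 bits / 0.0235333 s = 1.36 Mbps.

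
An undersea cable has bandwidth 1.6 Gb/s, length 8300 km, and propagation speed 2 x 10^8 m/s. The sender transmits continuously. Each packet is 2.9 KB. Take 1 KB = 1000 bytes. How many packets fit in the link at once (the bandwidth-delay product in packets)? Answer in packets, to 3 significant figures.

Propagation delay = 8300000 / 200000000 = 0.0415 s.
BDP = R × t_prop = 1600000000 × 0.0415 = 66400000 bits.
In packets of 23200 bits: 2860 packets.

2860 packets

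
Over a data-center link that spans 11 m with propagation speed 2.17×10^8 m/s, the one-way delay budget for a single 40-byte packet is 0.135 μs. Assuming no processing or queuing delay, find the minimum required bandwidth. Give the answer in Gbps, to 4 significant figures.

3.796 Gbps

L = 320 bits.
Propagation delay = 11 / 217000000 = 0.0506912 μs.
Transmission budget = 0.135 − 0.0506912 = 0.0843088 μs.
R ≥ L / t_tx = 320 bits / 8.43088e-08 s = 3.796 Gbps.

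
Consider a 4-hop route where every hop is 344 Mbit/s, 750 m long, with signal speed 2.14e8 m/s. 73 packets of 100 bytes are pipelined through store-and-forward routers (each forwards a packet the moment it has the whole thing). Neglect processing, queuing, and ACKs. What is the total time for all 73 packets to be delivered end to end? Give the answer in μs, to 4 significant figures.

Per-hop transmission t_tx = L/R = 800/344000000 = 2.32558 μs.
Per-hop propagation t_prop = 750/214000000 = 3.50467 μs.
Pipeline fill: first packet needs 4·t_tx to clear all hops; remaining 72 packets each add one t_tx.
Total = (4+73-1)·t_tx + 4·t_prop = 76·2.32558 + 4·3.50467 = 190.8 μs.

190.8 μs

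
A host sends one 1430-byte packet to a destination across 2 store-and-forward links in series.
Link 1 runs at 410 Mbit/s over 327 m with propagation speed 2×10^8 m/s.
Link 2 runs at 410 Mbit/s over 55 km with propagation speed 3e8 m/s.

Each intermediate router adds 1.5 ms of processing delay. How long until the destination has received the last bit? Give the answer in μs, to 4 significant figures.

L = 1430 × 8 = 11440 bits.
Transmission delay per hop = L/R = 11440/410000000 = 27.9024 μs; 2 hops → 55.8049 μs.
Propagation delays (d/s per hop): 1.635, 183.333 μs; sum = 184.968 μs.
Processing at 1 router(s): 1 × 1.5 ms = 1500 μs.
End-to-end = 1741 μs.

1741 μs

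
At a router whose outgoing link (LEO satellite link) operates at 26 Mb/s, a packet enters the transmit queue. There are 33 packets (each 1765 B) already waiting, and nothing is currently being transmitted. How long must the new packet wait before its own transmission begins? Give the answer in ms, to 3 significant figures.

Each queued packet: L/R = 14120/26000000 = 0.543077 ms.
33 queued → 17.9215 ms.
Queuing delay = 17.9 ms.

17.9 ms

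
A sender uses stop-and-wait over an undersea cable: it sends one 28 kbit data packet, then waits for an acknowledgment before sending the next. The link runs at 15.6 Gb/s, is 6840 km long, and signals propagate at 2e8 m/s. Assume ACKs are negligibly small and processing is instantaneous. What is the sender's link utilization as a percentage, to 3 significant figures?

t_tx = L/R = 28000/15600000000 = 1.79487e-06 s.
t_prop = 6840000/200000000 = 0.0342 s; RTT = 0.0684 s.
Cycle = t_tx + RTT = 0.0684018 s.
Utilization = t_tx / cycle = 1.79487e-06/0.0684018 = 0.00262 %.

0.00262 %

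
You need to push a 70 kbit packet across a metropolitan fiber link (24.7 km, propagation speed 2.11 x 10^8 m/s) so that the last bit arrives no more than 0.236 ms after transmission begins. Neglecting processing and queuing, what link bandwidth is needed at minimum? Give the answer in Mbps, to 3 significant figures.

589 Mbps

Propagation delay = 24700 / 211000000 = 0.117062 ms.
Transmission budget = 0.236 − 0.117062 = 0.118938 ms.
R ≥ L / t_tx = 70000 bits / 0.000118938 s = 589 Mbps.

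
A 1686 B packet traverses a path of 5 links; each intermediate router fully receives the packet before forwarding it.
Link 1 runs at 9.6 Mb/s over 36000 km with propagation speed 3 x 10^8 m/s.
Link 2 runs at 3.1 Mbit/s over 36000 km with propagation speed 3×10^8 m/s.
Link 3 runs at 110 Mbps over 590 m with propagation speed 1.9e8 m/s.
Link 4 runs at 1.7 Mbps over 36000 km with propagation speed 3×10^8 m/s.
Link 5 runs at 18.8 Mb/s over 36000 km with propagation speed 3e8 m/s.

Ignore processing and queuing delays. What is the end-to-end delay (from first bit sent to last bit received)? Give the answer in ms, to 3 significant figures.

L = 1686 × 8 = 13488 bits.
Transmission delays (L/R per hop): 1.405, 4.35097, 0.122618, 7.93412, 0.717447 ms; sum = 14.5302 ms.
Propagation delays (d/s per hop): 120, 120, 0.00310526, 120, 120 ms; sum = 480.003 ms.
End-to-end = 495 ms.

495 ms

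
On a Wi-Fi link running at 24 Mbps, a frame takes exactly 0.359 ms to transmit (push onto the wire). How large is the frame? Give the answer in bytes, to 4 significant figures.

L = R × t_tx = 24000000 b/s × 0.000359 s = 8616 bits.
In bytes: 8616 / 8 = 1077 bytes.

1077 bytes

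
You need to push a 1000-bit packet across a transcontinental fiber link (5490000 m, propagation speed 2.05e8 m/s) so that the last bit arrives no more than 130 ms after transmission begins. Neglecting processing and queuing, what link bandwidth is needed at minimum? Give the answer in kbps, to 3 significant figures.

Propagation delay = 5490000 / 2.05e+08 = 26.7805 ms.
Transmission budget = 130 − 26.7805 = 103.22 ms.
R ≥ L / t_tx = 1000 bits / 0.10322 s = 9.69 kbps.

9.69 kbps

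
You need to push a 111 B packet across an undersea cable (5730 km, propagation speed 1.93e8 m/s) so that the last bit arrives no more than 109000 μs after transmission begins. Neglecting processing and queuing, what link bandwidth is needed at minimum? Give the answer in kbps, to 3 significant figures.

L = 888 bits.
Propagation delay = 5730000 / 193000000 = 29689.1 μs.
Transmission budget = 109000 − 29689.1 = 79310.9 μs.
R ≥ L / t_tx = 888 bits / 0.0793109 s = 11.2 kbps.

11.2 kbps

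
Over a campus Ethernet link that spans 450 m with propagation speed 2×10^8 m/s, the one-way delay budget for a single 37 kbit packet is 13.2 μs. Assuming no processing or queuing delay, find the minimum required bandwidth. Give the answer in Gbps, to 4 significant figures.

Propagation delay = 450 / 200000000 = 2.25 μs.
Transmission budget = 13.2 − 2.25 = 10.95 μs.
R ≥ L / t_tx = 37000 bits / 1.095e-05 s = 3.379 Gbps.

3.379 Gbps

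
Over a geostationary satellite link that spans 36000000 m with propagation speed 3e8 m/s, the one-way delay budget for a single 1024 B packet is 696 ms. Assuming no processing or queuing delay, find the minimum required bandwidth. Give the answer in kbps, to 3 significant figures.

L = 8192 bits.
Propagation delay = 36000000 / 300000000 = 120 ms.
Transmission budget = 696 − 120 = 576 ms.
R ≥ L / t_tx = 8192 bits / 0.576 s = 14.2 kbps.

14.2 kbps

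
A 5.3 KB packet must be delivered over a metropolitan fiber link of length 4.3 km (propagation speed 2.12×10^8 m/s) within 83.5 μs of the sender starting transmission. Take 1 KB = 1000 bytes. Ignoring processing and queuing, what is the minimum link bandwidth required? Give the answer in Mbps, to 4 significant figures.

670.7 Mbps

L = 42400 bits.
Propagation delay = 4300 / 212000000 = 20.283 μs.
Transmission budget = 83.5 − 20.283 = 63.217 μs.
R ≥ L / t_tx = 42400 bits / 6.3217e-05 s = 670.7 Mbps.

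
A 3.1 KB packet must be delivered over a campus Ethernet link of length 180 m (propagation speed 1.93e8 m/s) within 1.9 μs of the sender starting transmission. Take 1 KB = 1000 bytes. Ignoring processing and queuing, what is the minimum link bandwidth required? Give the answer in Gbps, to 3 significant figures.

L = 24800 bits.
Propagation delay = 180 / 193000000 = 0.932642 μs.
Transmission budget = 1.9 − 0.932642 = 0.967358 μs.
R ≥ L / t_tx = 24800 bits / 9.67358e-07 s = 25.6 Gbps.

25.6 Gbps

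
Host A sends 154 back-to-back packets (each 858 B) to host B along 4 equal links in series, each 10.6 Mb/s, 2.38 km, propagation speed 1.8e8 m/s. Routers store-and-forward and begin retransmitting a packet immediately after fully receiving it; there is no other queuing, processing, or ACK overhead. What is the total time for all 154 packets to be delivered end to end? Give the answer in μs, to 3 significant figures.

102000 μs

Per-hop transmission t_tx = L/R = 6864/10600000 = 647.547 μs.
Per-hop propagation t_prop = 2380/180000000 = 13.2222 μs.
Pipeline fill: first packet needs 4·t_tx to clear all hops; remaining 153 packets each add one t_tx.
Total = (4+154-1)·t_tx + 4·t_prop = 157·647.547 + 4·13.2222 = 102000 μs.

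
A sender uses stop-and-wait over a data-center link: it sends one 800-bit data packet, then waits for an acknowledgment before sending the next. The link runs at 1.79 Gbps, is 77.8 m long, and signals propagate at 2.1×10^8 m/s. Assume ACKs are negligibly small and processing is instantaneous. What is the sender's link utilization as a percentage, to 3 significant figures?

37.6 %

t_tx = L/R = 800/1790000000 = 4.46927e-07 s.
t_prop = 77.8/210000000 = 3.70476e-07 s; RTT = 7.40952e-07 s.
Cycle = t_tx + RTT = 1.18788e-06 s.
Utilization = t_tx / cycle = 4.46927e-07/1.18788e-06 = 37.6 %.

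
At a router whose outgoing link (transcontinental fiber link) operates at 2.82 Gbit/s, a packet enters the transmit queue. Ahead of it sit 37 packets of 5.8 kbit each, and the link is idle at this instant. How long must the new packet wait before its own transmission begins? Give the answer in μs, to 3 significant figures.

76.1 μs

Each queued packet: L/R = 5800/2820000000 = 2.05674 μs.
37 queued → 76.0993 μs.
Queuing delay = 76.1 μs.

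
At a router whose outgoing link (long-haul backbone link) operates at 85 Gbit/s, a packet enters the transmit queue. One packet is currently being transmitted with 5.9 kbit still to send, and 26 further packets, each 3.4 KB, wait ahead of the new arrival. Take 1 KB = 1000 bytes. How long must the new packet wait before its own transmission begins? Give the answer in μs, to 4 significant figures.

8.389 μs

Each queued packet: L/R = 27200/85000000000 = 0.32 μs.
26 queued → 8.32 μs.
Plus remaining 5900 bits of current packet: 0.0694118 μs.
Queuing delay = 8.389 μs.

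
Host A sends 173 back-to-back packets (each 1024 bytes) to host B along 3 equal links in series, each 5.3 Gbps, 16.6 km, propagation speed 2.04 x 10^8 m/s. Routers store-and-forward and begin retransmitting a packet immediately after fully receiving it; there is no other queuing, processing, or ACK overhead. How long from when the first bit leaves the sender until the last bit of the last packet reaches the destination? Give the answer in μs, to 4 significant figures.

Per-hop transmission t_tx = L/R = 8192/5300000000 = 1.54566 μs.
Per-hop propagation t_prop = 16600/204000000 = 81.3725 μs.
Pipeline fill: first packet needs 3·t_tx to clear all hops; remaining 172 packets each add one t_tx.
Total = (3+173-1)·t_tx + 3·t_prop = 175·1.54566 + 3·81.3725 = 514.6 μs.

514.6 μs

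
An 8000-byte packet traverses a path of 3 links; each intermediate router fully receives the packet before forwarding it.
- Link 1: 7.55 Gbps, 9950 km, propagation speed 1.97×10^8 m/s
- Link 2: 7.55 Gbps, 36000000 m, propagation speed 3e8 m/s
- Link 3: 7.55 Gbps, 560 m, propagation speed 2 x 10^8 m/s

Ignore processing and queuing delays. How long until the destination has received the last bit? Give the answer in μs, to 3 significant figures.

171000 μs

L = 8000 × 8 = 64000 bits.
Transmission delay per hop = L/R = 64000/7550000000 = 8.47682 μs; 3 hops → 25.4305 μs.
Propagation delays (d/s per hop): 50507.6, 120000, 2.8 μs; sum = 170510 μs.
End-to-end = 171000 μs.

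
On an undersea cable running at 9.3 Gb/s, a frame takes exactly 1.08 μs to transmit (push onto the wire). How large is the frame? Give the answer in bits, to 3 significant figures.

10000 bits

L = R × t_tx = 9300000000 b/s × 1.08e-06 s = 10044 bits.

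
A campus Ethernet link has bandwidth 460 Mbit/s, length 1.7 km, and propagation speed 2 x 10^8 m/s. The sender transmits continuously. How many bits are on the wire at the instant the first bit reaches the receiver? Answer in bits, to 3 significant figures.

Propagation delay = 1700 / 200000000 = 8.5e-06 s.
BDP = R × t_prop = 460000000 × 8.5e-06 = 3910 bits.

3910 bits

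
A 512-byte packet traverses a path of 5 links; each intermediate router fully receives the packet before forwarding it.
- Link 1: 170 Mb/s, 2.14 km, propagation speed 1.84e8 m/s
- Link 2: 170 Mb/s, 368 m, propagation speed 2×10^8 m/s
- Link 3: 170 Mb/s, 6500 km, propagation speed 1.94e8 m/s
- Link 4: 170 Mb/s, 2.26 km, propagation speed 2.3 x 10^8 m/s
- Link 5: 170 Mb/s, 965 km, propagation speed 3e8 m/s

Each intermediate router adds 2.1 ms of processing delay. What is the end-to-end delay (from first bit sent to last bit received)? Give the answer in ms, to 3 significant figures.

45.3 ms

L = 512 × 8 = 4096 bits.
Transmission delay per hop = L/R = 4096/170000000 = 0.0240941 ms; 5 hops → 0.120471 ms.
Propagation delays (d/s per hop): 0.0116304, 0.00184, 33.5052, 0.00982609, 3.21667 ms; sum = 36.7451 ms.
Processing at 4 router(s): 4 × 2.1 ms = 8.4 ms.
End-to-end = 45.3 ms.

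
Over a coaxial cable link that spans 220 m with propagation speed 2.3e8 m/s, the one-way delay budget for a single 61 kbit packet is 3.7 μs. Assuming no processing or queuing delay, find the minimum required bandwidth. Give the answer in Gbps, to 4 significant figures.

22.23 Gbps

Propagation delay = 220 / 2.3e+08 = 0.956522 μs.
Transmission budget = 3.7 − 0.956522 = 2.74348 μs.
R ≥ L / t_tx = 61000 bits / 2.74348e-06 s = 22.23 Gbps.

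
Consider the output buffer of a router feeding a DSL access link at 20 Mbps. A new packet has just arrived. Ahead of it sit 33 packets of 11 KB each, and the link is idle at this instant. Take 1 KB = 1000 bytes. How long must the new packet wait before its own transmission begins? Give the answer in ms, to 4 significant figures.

Each queued packet: L/R = 88000/20000000 = 4.4 ms.
33 queued → 145.2 ms.
Queuing delay = 145.2 ms.

145.2 ms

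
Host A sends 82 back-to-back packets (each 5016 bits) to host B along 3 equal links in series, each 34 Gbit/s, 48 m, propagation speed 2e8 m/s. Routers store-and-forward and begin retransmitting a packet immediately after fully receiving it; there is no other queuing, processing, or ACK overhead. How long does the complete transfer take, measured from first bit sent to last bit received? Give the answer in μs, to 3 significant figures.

Per-hop transmission t_tx = L/R = 5016/34000000000 = 0.147529 μs.
Per-hop propagation t_prop = 48/200000000 = 0.24 μs.
Pipeline fill: first packet needs 3·t_tx to clear all hops; remaining 81 packets each add one t_tx.
Total = (3+82-1)·t_tx + 3·t_prop = 84·0.147529 + 3·0.24 = 13.1 μs.

13.1 μs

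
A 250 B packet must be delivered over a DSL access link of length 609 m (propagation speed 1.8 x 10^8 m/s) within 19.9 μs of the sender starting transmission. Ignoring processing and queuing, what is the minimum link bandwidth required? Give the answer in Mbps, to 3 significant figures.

121 Mbps

L = 2000 bits.
Propagation delay = 609 / 180000000 = 3.38333 μs.
Transmission budget = 19.9 − 3.38333 = 16.5167 μs.
R ≥ L / t_tx = 2000 bits / 1.65167e-05 s = 121 Mbps.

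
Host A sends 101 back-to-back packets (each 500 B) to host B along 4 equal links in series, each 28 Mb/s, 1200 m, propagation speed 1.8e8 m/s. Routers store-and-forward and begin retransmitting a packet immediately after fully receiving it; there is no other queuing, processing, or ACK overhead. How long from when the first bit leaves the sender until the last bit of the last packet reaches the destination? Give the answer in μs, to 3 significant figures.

Per-hop transmission t_tx = L/R = 4000/28000000 = 142.857 μs.
Per-hop propagation t_prop = 1200/180000000 = 6.66667 μs.
Pipeline fill: first packet needs 4·t_tx to clear all hops; remaining 100 packets each add one t_tx.
Total = (4+101-1)·t_tx + 4·t_prop = 104·142.857 + 4·6.66667 = 14900 μs.

14900 μs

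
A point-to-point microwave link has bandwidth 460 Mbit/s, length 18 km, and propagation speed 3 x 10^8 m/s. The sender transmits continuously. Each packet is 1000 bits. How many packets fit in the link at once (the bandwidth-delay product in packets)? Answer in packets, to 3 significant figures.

Propagation delay = 18000 / 300000000 = 6e-05 s.
BDP = R × t_prop = 460000000 × 6e-05 = 27600 bits.
In packets of 1000 bits: 27.6 packets.

27.6 packets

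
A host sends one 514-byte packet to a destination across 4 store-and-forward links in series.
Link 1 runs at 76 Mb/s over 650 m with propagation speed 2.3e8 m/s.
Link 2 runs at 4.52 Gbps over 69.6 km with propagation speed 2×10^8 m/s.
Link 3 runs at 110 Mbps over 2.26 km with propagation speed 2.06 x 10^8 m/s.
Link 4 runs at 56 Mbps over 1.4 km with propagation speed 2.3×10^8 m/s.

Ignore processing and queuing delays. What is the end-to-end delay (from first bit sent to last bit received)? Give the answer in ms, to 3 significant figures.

L = 514 × 8 = 4112 bits.
Transmission delays (L/R per hop): 0.0541053, 0.000909735, 0.0373818, 0.0734286 ms; sum = 0.165825 ms.
Propagation delays (d/s per hop): 0.00282609, 0.348, 0.0109709, 0.00608696 ms; sum = 0.367884 ms.
End-to-end = 0.534 ms.

0.534 ms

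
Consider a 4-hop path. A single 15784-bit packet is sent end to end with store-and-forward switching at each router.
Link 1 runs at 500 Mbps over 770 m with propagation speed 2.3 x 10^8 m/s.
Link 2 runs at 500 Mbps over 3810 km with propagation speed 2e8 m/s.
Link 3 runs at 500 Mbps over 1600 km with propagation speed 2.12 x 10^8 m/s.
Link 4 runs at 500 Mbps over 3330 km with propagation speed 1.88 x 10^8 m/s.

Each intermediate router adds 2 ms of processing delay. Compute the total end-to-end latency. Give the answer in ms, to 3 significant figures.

Transmission delay per hop = L/R = 15784/500000000 = 0.031568 ms; 4 hops → 0.126272 ms.
Propagation delays (d/s per hop): 0.00334783, 19.05, 7.54717, 17.7128 ms; sum = 44.3133 ms.
Processing at 3 router(s): 3 × 2 ms = 6 ms.
End-to-end = 50.4 ms.

50.4 ms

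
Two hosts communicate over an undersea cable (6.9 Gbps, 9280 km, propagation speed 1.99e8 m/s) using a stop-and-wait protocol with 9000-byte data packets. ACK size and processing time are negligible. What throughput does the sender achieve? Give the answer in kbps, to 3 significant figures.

772 kbps

t_tx = L/R = 72000/6900000000 = 1.04348e-05 s.
t_prop = 9280000/199000000 = 0.0466332 s; RTT = 0.0932663 s.
Cycle = t_tx + RTT = 0.0932768 s.
Throughput = L / cycle = 72000 / 0.0932768 = 772 kbps.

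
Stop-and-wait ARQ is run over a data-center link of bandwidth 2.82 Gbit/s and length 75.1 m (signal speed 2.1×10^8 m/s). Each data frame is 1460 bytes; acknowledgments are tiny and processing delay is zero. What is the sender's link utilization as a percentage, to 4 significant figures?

t_tx = L/R = 11680/2820000000 = 4.14184e-06 s.
t_prop = 75.1/210000000 = 3.57619e-07 s; RTT = 7.15238e-07 s.
Cycle = t_tx + RTT = 4.85708e-06 s.
Utilization = t_tx / cycle = 4.14184e-06/4.85708e-06 = 85.27 %.

85.27 %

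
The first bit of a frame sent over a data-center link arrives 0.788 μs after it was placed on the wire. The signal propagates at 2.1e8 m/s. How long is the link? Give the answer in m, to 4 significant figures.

165.5 m

d = s × t_prop = 210000000 × 7.88e-07 = 165.5 m.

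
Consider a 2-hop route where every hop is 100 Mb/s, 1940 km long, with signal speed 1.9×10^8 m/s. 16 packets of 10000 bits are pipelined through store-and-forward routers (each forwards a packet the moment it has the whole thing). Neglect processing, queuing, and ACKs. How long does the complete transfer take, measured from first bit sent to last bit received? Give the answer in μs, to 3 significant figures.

22100 μs

Per-hop transmission t_tx = L/R = 10000/100000000 = 100 μs.
Per-hop propagation t_prop = 1940000/190000000 = 10210.5 μs.
Pipeline fill: first packet needs 2·t_tx to clear all hops; remaining 15 packets each add one t_tx.
Total = (2+16-1)·t_tx + 2·t_prop = 17·100 + 2·10210.5 = 22100 μs.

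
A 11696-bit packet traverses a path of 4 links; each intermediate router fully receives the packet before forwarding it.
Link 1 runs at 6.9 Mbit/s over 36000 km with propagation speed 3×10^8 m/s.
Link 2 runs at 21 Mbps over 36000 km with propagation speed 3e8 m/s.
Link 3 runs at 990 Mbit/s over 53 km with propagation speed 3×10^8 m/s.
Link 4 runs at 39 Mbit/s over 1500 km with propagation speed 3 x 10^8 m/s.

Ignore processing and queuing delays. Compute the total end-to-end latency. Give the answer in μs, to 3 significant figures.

248000 μs

Transmission delays (L/R per hop): 1695.07, 556.952, 11.8141, 299.897 μs; sum = 2563.74 μs.
Propagation delays (d/s per hop): 120000, 120000, 176.667, 5000 μs; sum = 245177 μs.
End-to-end = 248000 μs.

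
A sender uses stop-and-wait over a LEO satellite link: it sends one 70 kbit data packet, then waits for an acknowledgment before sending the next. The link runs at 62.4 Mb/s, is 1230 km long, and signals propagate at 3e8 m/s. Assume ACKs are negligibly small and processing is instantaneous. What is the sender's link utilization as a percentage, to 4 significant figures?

12.03 %

t_tx = L/R = 70000/62400000 = 0.00112179 s.
t_prop = 1230000/300000000 = 0.0041 s; RTT = 0.0082 s.
Cycle = t_tx + RTT = 0.00932179 s.
Utilization = t_tx / cycle = 0.00112179/0.00932179 = 12.03 %.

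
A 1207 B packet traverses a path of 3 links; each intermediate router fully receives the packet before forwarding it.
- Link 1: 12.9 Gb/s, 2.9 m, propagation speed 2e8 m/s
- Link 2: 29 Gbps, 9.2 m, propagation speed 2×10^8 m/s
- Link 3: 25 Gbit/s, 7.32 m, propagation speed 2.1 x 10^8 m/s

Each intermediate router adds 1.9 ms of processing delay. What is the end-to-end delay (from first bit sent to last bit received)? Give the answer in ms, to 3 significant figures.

3.80 ms

L = 1207 × 8 = 9656 bits.
Transmission delays (L/R per hop): 0.000748527, 0.000332966, 0.00038624 ms; sum = 0.00146773 ms.
Propagation delays (d/s per hop): 1.45e-05, 4.6e-05, 3.48571e-05 ms; sum = 9.53571e-05 ms.
Processing at 2 router(s): 2 × 1.9 ms = 3.8 ms.
End-to-end = 3.80 ms.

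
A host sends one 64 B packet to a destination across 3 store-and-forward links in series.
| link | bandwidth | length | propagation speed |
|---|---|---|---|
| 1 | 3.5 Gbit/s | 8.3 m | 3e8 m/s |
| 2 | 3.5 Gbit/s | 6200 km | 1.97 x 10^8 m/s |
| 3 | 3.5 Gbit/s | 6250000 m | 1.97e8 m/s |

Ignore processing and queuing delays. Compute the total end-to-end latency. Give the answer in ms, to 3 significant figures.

63.2 ms

L = 64 × 8 = 512 bits.
Transmission delay per hop = L/R = 512/3500000000 = 0.000146286 ms; 3 hops → 0.000438857 ms.
Propagation delays (d/s per hop): 2.76667e-05, 31.4721, 31.7259 ms; sum = 63.198 ms.
End-to-end = 63.2 ms.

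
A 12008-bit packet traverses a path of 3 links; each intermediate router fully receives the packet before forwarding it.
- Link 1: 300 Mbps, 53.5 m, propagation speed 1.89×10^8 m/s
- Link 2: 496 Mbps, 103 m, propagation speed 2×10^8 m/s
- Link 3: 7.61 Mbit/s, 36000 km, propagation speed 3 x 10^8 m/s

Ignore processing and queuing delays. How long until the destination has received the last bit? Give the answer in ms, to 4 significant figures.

Transmission delays (L/R per hop): 0.0400267, 0.0242097, 1.57792 ms; sum = 1.64216 ms.
Propagation delays (d/s per hop): 0.000283069, 0.000515, 120 ms; sum = 120.001 ms.
End-to-end = 121.6 ms.

121.6 ms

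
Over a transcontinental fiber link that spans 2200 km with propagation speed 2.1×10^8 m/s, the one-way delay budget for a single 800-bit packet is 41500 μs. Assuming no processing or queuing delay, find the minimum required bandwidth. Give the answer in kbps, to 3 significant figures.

25.8 kbps

Propagation delay = 2200000 / 210000000 = 10476.2 μs.
Transmission budget = 41500 − 10476.2 = 31023.8 μs.
R ≥ L / t_tx = 800 bits / 0.0310238 s = 25.8 kbps.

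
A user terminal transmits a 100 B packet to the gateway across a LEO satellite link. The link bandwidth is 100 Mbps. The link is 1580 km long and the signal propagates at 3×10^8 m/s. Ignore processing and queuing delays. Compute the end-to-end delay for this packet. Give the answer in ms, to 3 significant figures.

5.27 ms

L = 100 × 8 = 800 bits.
Transmission delay = L/R = 800 / 100000000 = 0.008 ms.
Propagation delay = d/s = 1580000 m / 300000000 m/s = 5.26667 ms.
Total = 5.27 ms.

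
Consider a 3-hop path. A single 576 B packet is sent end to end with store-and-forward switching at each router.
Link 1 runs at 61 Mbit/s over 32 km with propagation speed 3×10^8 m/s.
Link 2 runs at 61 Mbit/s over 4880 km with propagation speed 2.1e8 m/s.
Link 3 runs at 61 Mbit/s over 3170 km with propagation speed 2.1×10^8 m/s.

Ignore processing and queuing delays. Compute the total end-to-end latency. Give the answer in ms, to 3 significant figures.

L = 576 × 8 = 4608 bits.
Transmission delay per hop = L/R = 4608/61000000 = 0.075541 ms; 3 hops → 0.226623 ms.
Propagation delays (d/s per hop): 0.106667, 23.2381, 15.0952 ms; sum = 38.44 ms.
End-to-end = 38.7 ms.

38.7 ms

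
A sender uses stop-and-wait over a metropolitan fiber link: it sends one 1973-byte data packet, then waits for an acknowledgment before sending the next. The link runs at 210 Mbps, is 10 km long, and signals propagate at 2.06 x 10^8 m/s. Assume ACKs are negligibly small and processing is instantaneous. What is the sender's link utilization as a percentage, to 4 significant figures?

43.64 %

t_tx = L/R = 15784/210000000 = 7.51619e-05 s.
t_prop = 10000/206000000 = 4.85437e-05 s; RTT = 9.70874e-05 s.
Cycle = t_tx + RTT = 0.000172249 s.
Utilization = t_tx / cycle = 7.51619e-05/0.000172249 = 43.64 %.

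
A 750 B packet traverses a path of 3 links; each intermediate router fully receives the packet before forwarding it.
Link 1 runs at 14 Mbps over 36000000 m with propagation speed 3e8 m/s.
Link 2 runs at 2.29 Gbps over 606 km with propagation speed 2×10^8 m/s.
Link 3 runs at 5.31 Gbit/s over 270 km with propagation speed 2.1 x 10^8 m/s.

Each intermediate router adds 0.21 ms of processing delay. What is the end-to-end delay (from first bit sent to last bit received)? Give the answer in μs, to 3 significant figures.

L = 750 × 8 = 6000 bits.
Transmission delays (L/R per hop): 428.571, 2.62009, 1.12994 μs; sum = 432.321 μs.
Propagation delays (d/s per hop): 120000, 3030, 1285.71 μs; sum = 124316 μs.
Processing at 2 router(s): 2 × 0.21 ms = 420 μs.
End-to-end = 125000 μs.

125000 μs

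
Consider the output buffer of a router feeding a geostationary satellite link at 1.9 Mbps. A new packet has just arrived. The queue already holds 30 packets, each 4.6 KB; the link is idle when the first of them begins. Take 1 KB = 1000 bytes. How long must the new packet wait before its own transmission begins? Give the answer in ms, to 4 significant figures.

581.1 ms

Each queued packet: L/R = 36800/1900000 = 19.3684 ms.
30 queued → 581.053 ms.
Queuing delay = 581.1 ms.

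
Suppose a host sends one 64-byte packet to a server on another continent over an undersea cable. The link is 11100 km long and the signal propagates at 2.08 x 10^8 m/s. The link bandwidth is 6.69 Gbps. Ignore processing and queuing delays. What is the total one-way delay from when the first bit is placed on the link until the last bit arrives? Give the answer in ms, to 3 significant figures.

53.4 ms

L = 64 × 8 = 512 bits.
Transmission delay = L/R = 512 / 6690000000 = 7.65321e-05 ms.
Propagation delay = d/s = 11100000 m / 208000000 m/s = 53.3654 ms.
Total = 53.4 ms.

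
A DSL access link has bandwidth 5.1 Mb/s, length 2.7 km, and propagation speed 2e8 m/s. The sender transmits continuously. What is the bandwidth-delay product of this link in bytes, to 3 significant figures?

8.61 bytes

Propagation delay = 2700 / 200000000 = 1.35e-05 s.
BDP = R × t_prop = 5100000 × 1.35e-05 = 68.85 bits.
In bytes: 68.85/8 = 8.61 bytes.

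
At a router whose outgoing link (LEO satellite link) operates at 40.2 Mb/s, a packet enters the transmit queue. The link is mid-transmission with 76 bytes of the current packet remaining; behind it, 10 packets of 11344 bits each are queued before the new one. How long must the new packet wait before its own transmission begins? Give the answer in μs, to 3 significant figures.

Each queued packet: L/R = 11344/40200000 = 282.189 μs.
10 queued → 2821.89 μs.
Plus remaining 608 bits of current packet: 15.1244 μs.
Queuing delay = 2840 μs.

2840 μs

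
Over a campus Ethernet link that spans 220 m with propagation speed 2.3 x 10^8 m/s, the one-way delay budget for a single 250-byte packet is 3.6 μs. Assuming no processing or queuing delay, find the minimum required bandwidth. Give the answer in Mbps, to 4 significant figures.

756.6 Mbps

L = 2000 bits.
Propagation delay = 220 / 2.3e+08 = 0.956522 μs.
Transmission budget = 3.6 − 0.956522 = 2.64348 μs.
R ≥ L / t_tx = 2000 bits / 2.64348e-06 s = 756.6 Mbps.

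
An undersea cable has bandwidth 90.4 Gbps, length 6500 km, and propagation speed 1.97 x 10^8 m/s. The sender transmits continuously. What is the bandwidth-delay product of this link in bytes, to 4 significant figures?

Propagation delay = 6500000 / 197000000 = 0.0329949 s.
BDP = R × t_prop = 90400000000 × 0.0329949 = 2982740000 bits.
In bytes: 2982740000/8 = 372800000 bytes.

372800000 bytes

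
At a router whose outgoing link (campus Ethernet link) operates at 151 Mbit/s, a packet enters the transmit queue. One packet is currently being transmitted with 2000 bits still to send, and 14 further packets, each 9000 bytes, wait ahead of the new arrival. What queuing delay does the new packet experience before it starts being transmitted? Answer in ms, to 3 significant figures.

Each queued packet: L/R = 72000/151000000 = 0.476821 ms.
14 queued → 6.6755 ms.
Plus remaining 2000 bits of current packet: 0.013245 ms.
Queuing delay = 6.69 ms.

6.69 ms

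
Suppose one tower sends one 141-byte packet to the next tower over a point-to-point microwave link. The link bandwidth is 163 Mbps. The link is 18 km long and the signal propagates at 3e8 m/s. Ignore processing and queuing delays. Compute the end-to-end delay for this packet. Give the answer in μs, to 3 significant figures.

L = 141 × 8 = 1128 bits.
Transmission delay = L/R = 1128 / 163000000 = 6.92025 μs.
Propagation delay = d/s = 18000 m / 300000000 m/s = 60 μs.
Total = 66.9 μs.

66.9 μs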